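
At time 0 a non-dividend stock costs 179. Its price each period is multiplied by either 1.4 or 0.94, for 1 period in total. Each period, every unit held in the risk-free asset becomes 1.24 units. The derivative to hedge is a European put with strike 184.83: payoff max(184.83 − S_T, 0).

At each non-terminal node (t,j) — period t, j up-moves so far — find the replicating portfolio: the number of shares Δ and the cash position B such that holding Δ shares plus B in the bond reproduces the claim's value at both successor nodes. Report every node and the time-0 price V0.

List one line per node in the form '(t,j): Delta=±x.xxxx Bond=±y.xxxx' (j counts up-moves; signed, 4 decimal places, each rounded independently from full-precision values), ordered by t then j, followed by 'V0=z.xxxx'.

(0,0): Delta=-0.2012 Bond=40.6697
V0=4.6480

Risk-neutral probability p* = (R−d)/(u−d) = (1.24−0.94)/(1.4−0.94) = 0.6522.
At expiry t=1: V(1,0)=16.5700, V(1,1)=0.0000
  t=0,j=0: stock 179.0000 → up 250.6000 (V=0.0000), down 168.2600 (V=16.5700). Price 4.6480; hedge Δ=-0.2012, bond B=40.6697.
Each (Δ,B) replicates both successor values, so the strategy is self-financing and V0 is arbitrage-free.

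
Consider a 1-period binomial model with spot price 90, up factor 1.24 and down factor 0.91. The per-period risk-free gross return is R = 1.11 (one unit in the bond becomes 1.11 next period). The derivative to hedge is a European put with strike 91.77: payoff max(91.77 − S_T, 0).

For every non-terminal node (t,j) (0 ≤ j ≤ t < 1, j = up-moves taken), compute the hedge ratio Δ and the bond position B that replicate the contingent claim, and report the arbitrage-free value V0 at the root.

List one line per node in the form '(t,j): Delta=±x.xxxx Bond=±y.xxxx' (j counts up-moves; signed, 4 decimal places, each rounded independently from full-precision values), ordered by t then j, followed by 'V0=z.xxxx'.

(0,0): Delta=-0.3323 Bond=33.4120
V0=3.5029

Under the risk-neutral measure, an up-move has probability p* = (R−d)/(u−d) = 0.6061 and values discount at R = 1.11.
Terminal values V(1,·): V(1,0)=9.8700, V(1,1)=0.0000
Node (0,0) S=90.0000: V=(p*·0.0000+(1−p*)·9.8700)/1.11=3.5029; Δ=(0.0000−9.8700)/(111.6000−81.9000)=-0.3323; B=V−Δ·S=33.4120
Check: Δ(0,0)·S0 + B(0,0) = 3.5029 = V0.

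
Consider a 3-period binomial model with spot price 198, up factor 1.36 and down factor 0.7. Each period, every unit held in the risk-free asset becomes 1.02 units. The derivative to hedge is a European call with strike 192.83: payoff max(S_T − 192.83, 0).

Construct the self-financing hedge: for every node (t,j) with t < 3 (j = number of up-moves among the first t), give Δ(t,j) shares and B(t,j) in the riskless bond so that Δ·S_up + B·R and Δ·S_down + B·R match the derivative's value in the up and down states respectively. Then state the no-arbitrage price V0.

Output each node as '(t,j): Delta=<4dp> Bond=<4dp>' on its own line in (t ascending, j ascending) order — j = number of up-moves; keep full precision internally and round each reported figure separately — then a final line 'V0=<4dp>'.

(0,0): Delta=0.6513 Bond=-74.4307
(1,0): Delta=0.3301 Bond=-31.3980
(1,1): Delta=0.8270 Bond=-123.2232
(2,0): Delta=0.0000 Bond=0.0000
(2,1): Delta=0.5106 Bond=-66.0535
(2,2): Delta=1.0000 Bond=-189.0490
V0=54.5302

Risk-neutral probability p* = (R−d)/(u−d) = (1.02−0.7)/(1.36−0.7) = 0.4848.
Terminal payoffs: V(3,0)=0.0000, V(3,1)=0.0000, V(3,2)=63.5246, V(3,3)=305.2303
(2,0): S=97.0200. Δ = (V_up−V_dn)/(S_up−S_dn) = (0.0000−0.0000)/(131.9472−67.9140) = 0.0000. V = [p*·0.0000 + (1−p*)·0.0000]/1.02 = 0.0000. B = V − Δ·S = 0.0000.
(2,1): S=188.4960. Δ = (V_up−V_dn)/(S_up−S_dn) = (63.5246−0.0000)/(256.3546−131.9472) = 0.5106. V = [p*·63.5246 + (1−p*)·0.0000]/1.02 = 30.1959. B = V − Δ·S = -66.0535.
(2,2): S=366.2208. Δ = (V_up−V_dn)/(S_up−S_dn) = (305.2303−63.5246)/(498.0603−256.3546) = 1.0000. V = [p*·305.2303 + (1−p*)·63.5246]/1.02 = 177.1718. B = V − Δ·S = -189.0490.
(1,0): S=138.6000. Δ = (V_up−V_dn)/(S_up−S_dn) = (30.1959−0.0000)/(188.4960−97.0200) = 0.3301. V = [p*·30.1959 + (1−p*)·0.0000]/1.02 = 14.3534. B = V − Δ·S = -31.3980.
(1,1): S=269.2800. Δ = (V_up−V_dn)/(S_up−S_dn) = (177.1718−30.1959)/(366.2208−188.4960) = 0.8270. V = [p*·177.1718 + (1−p*)·30.1959]/1.02 = 99.4676. B = V − Δ·S = -123.2232.
(0,0): S=198.0000. Δ = (V_up−V_dn)/(S_up−S_dn) = (99.4676−14.3534)/(269.2800−138.6000) = 0.6513. V = [p*·99.4676 + (1−p*)·14.3534]/1.02 = 54.5302. B = V − Δ·S = -74.4307.
Check: Δ(0,0)·S0 + B(0,0) = 54.5302 = V0.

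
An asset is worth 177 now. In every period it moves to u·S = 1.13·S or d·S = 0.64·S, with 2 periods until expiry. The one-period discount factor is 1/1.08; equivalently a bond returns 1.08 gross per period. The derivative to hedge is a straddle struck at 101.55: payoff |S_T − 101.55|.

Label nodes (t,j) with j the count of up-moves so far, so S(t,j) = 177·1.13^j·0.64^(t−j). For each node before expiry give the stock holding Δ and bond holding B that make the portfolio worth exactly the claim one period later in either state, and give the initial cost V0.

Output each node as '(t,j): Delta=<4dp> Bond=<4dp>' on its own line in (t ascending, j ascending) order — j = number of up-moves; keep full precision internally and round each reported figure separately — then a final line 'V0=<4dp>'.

(0,0): Delta=0.9367 Bond=-75.3409
(1,0): Delta=-0.0467 Bond=30.0365
(1,1): Delta=1.0000 Bond=-94.0278
V0=90.4559

Risk-neutral probability p* = (R−d)/(u−d) = (1.08−0.64)/(1.13−0.64) = 0.8980.
Terminal payoffs: V(2,0)=29.0508, V(2,1)=26.4564, V(2,2)=124.4613
  t=1,j=0: stock 113.2800 → up 128.0064 (V=26.4564), down 72.4992 (V=29.0508). Price 24.7418; hedge Δ=-0.0467, bond B=30.0365.
  t=1,j=1: stock 200.0100 → up 226.0113 (V=124.4613), down 128.0064 (V=26.4564). Price 105.9822; hedge Δ=1.0000, bond B=-94.0278.
  t=0,j=0: stock 177.0000 → up 200.0100 (V=105.9822), down 113.2800 (V=24.7418). Price 90.4559; hedge Δ=0.9367, bond B=-75.3409.
The time-0 hedge costs 90.4559, which is the no-arbitrage price.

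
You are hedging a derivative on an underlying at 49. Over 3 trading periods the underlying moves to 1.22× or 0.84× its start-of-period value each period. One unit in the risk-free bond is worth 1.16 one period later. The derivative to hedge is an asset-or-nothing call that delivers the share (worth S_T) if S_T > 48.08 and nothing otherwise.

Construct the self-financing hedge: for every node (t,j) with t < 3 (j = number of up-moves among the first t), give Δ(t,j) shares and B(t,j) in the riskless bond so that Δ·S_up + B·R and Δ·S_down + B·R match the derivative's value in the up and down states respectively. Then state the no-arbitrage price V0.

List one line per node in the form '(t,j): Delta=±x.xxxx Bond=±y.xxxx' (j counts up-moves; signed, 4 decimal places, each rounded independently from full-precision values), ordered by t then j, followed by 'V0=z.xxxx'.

(0,0): Delta=1.4346 Bond=-23.0718
(1,0): Delta=2.8434 Bond=-84.7503
(1,1): Delta=1.2527 Bond=-15.8907
(2,0): Delta=0.0000 Bond=0.0000
(2,1): Delta=3.2105 Bond=-116.7435
(2,2): Delta=1.0000 Bond=0.0000
V0=47.2247

Since d<R<u, set p* = (R−d)/(u−d) = 0.8421; price each node as the discounted p*-expectation of its children.
Terminal values V(3,·): V(3,0)=0.0000, V(3,1)=0.0000, V(3,2)=61.2625, V(3,3)=88.9766
(2,0): S=34.5744. Δ = (V_up−V_dn)/(S_up−S_dn) = (0.0000−0.0000)/(42.1808−29.0425) = 0.0000. V = [p*·0.0000 + (1−p*)·0.0000]/1.16 = 0.0000. B = V − Δ·S = 0.0000.
(2,1): S=50.2152. Δ = (V_up−V_dn)/(S_up−S_dn) = (61.2625−0.0000)/(61.2625−42.1808) = 3.2105. V = [p*·61.2625 + (1−p*)·0.0000]/1.16 = 44.4737. B = V − Δ·S = -116.7435.
(2,2): S=72.9316. Δ = (V_up−V_dn)/(S_up−S_dn) = (88.9766−61.2625)/(88.9766−61.2625) = 1.0000. V = [p*·88.9766 + (1−p*)·61.2625]/1.16 = 72.9316. B = V − Δ·S = 0.0000.
(1,0): S=41.1600. Δ = (V_up−V_dn)/(S_up−S_dn) = (44.4737−0.0000)/(50.2152−34.5744) = 2.8434. V = [p*·44.4737 + (1−p*)·0.0000]/1.16 = 32.2858. B = V − Δ·S = -84.7503.
(1,1): S=59.7800. Δ = (V_up−V_dn)/(S_up−S_dn) = (72.9316−44.4737)/(72.9316−50.2152) = 1.2527. V = [p*·72.9316 + (1−p*)·44.4737]/1.16 = 58.9985. B = V − Δ·S = -15.8907.
(0,0): S=49.0000. Δ = (V_up−V_dn)/(S_up−S_dn) = (58.9985−32.2858)/(59.7800−41.1600) = 1.4346. V = [p*·58.9985 + (1−p*)·32.2858]/1.16 = 47.2247. B = V − Δ·S = -23.0718.
The time-0 hedge costs 47.2247, which is the no-arbitrage price.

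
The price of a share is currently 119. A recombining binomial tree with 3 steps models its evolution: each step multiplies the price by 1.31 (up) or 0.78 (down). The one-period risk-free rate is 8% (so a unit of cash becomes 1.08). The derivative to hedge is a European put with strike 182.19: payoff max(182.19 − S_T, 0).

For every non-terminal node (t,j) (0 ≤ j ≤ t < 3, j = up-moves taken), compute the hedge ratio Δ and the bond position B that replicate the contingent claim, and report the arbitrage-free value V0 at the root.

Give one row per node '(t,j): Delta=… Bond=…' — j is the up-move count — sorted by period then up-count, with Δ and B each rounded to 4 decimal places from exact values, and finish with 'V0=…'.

(0,0): Delta=-0.6283 Bond=112.6869
(1,0): Delta=-1.0000 Bond=156.1986
(1,1): Delta=-0.4587 Bond=95.2543
(2,0): Delta=-1.0000 Bond=168.6944
(2,1): Delta=-1.0000 Bond=168.6944
(2,2): Delta=-0.2116 Bond=52.4128
V0=37.9135

No-arbitrage ⇒ martingale measure with p* = (R−d)/(u−d) = 0.5660.
Payoff layer (t=3): V(3,0)=125.7183, V(3,1)=87.3465, V(3,2)=22.9016, V(3,3)=0.0000
Node (2,0) S=72.3996: V=(p*·87.3465+(1−p*)·125.7183)/1.08=96.2948; Δ=(87.3465−125.7183)/(94.8435−56.4717)=-1.0000; B=V−Δ·S=168.6944
Node (2,1) S=121.5942: V=(p*·22.9016+(1−p*)·87.3465)/1.08=47.1002; Δ=(22.9016−87.3465)/(159.2884−94.8435)=-1.0000; B=V−Δ·S=168.6944
Node (2,2) S=204.2159: V=(p*·0.0000+(1−p*)·22.9016)/1.08=9.2022; Δ=(0.0000−22.9016)/(267.5228−159.2884)=-0.2116; B=V−Δ·S=52.4128
Node (1,0) S=92.8200: V=(p*·47.1002+(1−p*)·96.2948)/1.08=63.3786; Δ=(47.1002−96.2948)/(121.5942−72.3996)=-1.0000; B=V−Δ·S=156.1986
Node (1,1) S=155.8900: V=(p*·9.2022+(1−p*)·47.1002)/1.08=23.7487; Δ=(9.2022−47.1002)/(204.2159−121.5942)=-0.4587; B=V−Δ·S=95.2543
Node (0,0) S=119.0000: V=(p*·23.7487+(1−p*)·63.3786)/1.08=37.9135; Δ=(23.7487−63.3786)/(155.8900−92.8200)=-0.6283; B=V−Δ·S=112.6869
Check: Δ(0,0)·S0 + B(0,0) = 37.9135 = V0.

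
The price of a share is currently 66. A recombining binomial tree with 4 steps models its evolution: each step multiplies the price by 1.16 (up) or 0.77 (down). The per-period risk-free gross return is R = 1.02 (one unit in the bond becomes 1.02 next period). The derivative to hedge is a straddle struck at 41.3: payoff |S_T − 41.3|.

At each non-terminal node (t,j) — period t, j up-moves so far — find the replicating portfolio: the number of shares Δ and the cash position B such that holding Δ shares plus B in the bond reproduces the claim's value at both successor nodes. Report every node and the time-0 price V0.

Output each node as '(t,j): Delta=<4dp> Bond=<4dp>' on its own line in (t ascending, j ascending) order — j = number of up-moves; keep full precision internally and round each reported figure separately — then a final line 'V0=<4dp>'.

(0,0): Delta=0.8450 Bond=-25.9797
(1,0): Delta=0.5698 Bond=-12.5114
(1,1): Delta=0.9473 Bond=-34.3325
(2,0): Delta=-0.0648 Bond=12.0697
(2,1): Delta=0.8057 Bond=-26.6672
(2,2): Delta=1.0000 Bond=-39.6963
(3,0): Delta=-1.0000 Bond=40.4902
(3,1): Delta=0.2829 Bond=-3.4691
(3,2): Delta=1.0000 Bond=-40.4902
(3,3): Delta=1.0000 Bond=-40.4902
V0=29.7917

Since d<R<u, set p* = (R−d)/(u−d) = 0.6410; price each node as the discounted p*-expectation of its children.
Payoff layer (t=4): V(4,0)=18.0990, V(4,1)=6.3478, V(4,2)=11.3552, V(4,3)=38.0247, V(4,4)=78.2022
  t=3,j=0: stock 30.1312 → up 34.9522 (V=6.3478), down 23.2010 (V=18.0990). Price 10.3590; hedge Δ=-1.0000, bond B=40.4902.
  t=3,j=1: stock 45.3924 → up 52.6552 (V=11.3552), down 34.9522 (V=6.3478). Price 9.3703; hedge Δ=0.2829, bond B=-3.4691.
  t=3,j=2: stock 68.3834 → up 79.3247 (V=38.0247), down 52.6552 (V=11.3552). Price 27.8932; hedge Δ=1.0000, bond B=-40.4902.
  t=3,j=3: stock 103.0191 → up 119.5022 (V=78.2022), down 79.3247 (V=38.0247). Price 62.5289; hedge Δ=1.0000, bond B=-40.4902.
  t=2,j=0: stock 39.1314 → up 45.3924 (V=9.3703), down 30.1312 (V=10.3590). Price 9.5345; hedge Δ=-0.0648, bond B=12.0697.
  t=2,j=1: stock 58.9512 → up 68.3834 (V=27.8932), down 45.3924 (V=9.3703). Price 20.8274; hedge Δ=0.8057, bond B=-26.6672.
  t=2,j=2: stock 88.8096 → up 103.0191 (V=62.5289), down 68.3834 (V=27.8932). Price 49.1133; hedge Δ=1.0000, bond B=-39.6963.
  t=1,j=0: stock 50.8200 → up 58.9512 (V=20.8274), down 39.1314 (V=9.5345). Price 16.4447; hedge Δ=0.5698, bond B=-12.5114.
  t=1,j=1: stock 76.5600 → up 88.8096 (V=49.1133), down 58.9512 (V=20.8274). Price 38.1955; hedge Δ=0.9473, bond B=-34.3325.
  t=0,j=0: stock 66.0000 → up 76.5600 (V=38.1955), down 50.8200 (V=16.4447). Price 29.7917; hedge Δ=0.8450, bond B=-25.9797.
The time-0 hedge costs 29.7917, which is the no-arbitrage price.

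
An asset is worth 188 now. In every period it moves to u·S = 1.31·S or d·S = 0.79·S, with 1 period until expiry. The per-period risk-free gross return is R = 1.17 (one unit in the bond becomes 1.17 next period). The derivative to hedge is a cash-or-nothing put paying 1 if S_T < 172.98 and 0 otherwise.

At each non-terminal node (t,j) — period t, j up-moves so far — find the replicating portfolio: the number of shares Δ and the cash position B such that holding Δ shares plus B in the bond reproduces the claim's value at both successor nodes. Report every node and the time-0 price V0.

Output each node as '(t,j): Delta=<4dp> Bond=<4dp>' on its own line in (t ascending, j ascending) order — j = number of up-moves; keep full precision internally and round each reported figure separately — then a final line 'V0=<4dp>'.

Since d<R<u, set p* = (R−d)/(u−d) = 0.7308; price each node as the discounted p*-expectation of its children.
Payoff layer (t=1): V(1,0)=1.0000, V(1,1)=0.0000
(0,0): S=188.0000. Δ = (V_up−V_dn)/(S_up−S_dn) = (0.0000−1.0000)/(246.2800−148.5200) = -0.0102. V = [p*·0.0000 + (1−p*)·1.0000]/1.17 = 0.2301. B = V − Δ·S = 2.1532.
The time-0 hedge costs 0.2301, which is the no-arbitrage price.

(0,0): Delta=-0.0102 Bond=2.1532
V0=0.2301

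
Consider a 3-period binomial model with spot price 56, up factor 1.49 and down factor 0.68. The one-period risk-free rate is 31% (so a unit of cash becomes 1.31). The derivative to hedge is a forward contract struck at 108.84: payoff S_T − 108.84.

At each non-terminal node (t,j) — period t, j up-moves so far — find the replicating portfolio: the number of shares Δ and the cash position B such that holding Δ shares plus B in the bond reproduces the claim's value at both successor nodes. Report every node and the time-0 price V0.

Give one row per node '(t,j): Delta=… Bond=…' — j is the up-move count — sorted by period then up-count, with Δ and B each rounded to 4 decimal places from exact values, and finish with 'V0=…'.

(0,0): Delta=1.0000 Bond=-48.4144
(1,0): Delta=1.0000 Bond=-63.4229
(1,1): Delta=1.0000 Bond=-63.4229
(2,0): Delta=1.0000 Bond=-83.0840
(2,1): Delta=1.0000 Bond=-83.0840
(2,2): Delta=1.0000 Bond=-83.0840
V0=7.5856

Risk-neutral probability p* = (R−d)/(u−d) = (1.31−0.68)/(1.49−0.68) = 0.7778.
Terminal payoffs: V(3,0)=-91.2318, V(3,1)=-70.2573, V(3,2)=-24.2986, V(3,3)=76.4051
(2,0): S=25.8944. Δ = (V_up−V_dn)/(S_up−S_dn) = (-70.2573−-91.2318)/(38.5827−17.6082) = 1.0000. V = [p*·-70.2573 + (1−p*)·-91.2318]/1.31 = -57.1896. B = V − Δ·S = -83.0840.
(2,1): S=56.7392. Δ = (V_up−V_dn)/(S_up−S_dn) = (-24.2986−-70.2573)/(84.5414−38.5827) = 1.0000. V = [p*·-24.2986 + (1−p*)·-70.2573]/1.31 = -26.3448. B = V − Δ·S = -83.0840.
(2,2): S=124.3256. Δ = (V_up−V_dn)/(S_up−S_dn) = (76.4051−-24.2986)/(185.2451−84.5414) = 1.0000. V = [p*·76.4051 + (1−p*)·-24.2986]/1.31 = 41.2416. B = V − Δ·S = -83.0840.
(1,0): S=38.0800. Δ = (V_up−V_dn)/(S_up−S_dn) = (-26.3448−-57.1896)/(56.7392−25.8944) = 1.0000. V = [p*·-26.3448 + (1−p*)·-57.1896]/1.31 = -25.3429. B = V − Δ·S = -63.4229.
(1,1): S=83.4400. Δ = (V_up−V_dn)/(S_up−S_dn) = (41.2416−-26.3448)/(124.3256−56.7392) = 1.0000. V = [p*·41.2416 + (1−p*)·-26.3448]/1.31 = 20.0171. B = V − Δ·S = -63.4229.
(0,0): S=56.0000. Δ = (V_up−V_dn)/(S_up−S_dn) = (20.0171−-25.3429)/(83.4400−38.0800) = 1.0000. V = [p*·20.0171 + (1−p*)·-25.3429]/1.31 = 7.5856. B = V − Δ·S = -48.4144.
The time-0 hedge costs 7.5856, which is the no-arbitrage price.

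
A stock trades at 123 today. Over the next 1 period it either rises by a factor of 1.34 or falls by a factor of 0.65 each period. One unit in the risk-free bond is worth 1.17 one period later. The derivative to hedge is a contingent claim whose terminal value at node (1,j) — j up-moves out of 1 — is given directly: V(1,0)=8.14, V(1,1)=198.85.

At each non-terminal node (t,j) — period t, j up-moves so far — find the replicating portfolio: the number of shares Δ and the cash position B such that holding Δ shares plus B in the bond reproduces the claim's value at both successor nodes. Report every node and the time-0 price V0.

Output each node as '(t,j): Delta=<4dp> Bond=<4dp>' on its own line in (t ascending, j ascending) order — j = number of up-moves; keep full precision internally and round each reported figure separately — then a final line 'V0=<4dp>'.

(0,0): Delta=2.2471 Bond=-146.5935
V0=129.7978

Since d<R<u, set p* = (R−d)/(u−d) = 0.7536; price each node as the discounted p*-expectation of its children.
Terminal payoffs: V(1,0)=8.1400, V(1,1)=198.8500
(0,0): S=123.0000. Δ = (V_up−V_dn)/(S_up−S_dn) = (198.8500−8.1400)/(164.8200−79.9500) = 2.2471. V = [p*·198.8500 + (1−p*)·8.1400]/1.17 = 129.7978. B = V − Δ·S = -146.5935.
Check: Δ(0,0)·S0 + B(0,0) = 129.7978 = V0.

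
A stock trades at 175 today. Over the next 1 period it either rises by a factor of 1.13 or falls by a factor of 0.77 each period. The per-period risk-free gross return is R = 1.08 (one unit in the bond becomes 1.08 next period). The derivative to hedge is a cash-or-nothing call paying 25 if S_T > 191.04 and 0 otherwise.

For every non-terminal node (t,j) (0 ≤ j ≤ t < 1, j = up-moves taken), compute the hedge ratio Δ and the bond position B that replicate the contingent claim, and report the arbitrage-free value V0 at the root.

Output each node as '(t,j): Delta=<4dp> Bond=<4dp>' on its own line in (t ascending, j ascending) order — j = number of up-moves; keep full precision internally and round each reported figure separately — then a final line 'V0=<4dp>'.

(0,0): Delta=0.3968 Bond=-49.5113
V0=19.9331

The replicating-portfolio and risk-neutral prices coincide; use p* = (1.08−0.77)/(1.13−0.77) = 0.8611 for the latter.
At expiry t=1: V(1,0)=0.0000, V(1,1)=25.0000
Node (0,0) S=175.0000: V=(p*·25.0000+(1−p*)·0.0000)/1.08=19.9331; Δ=(25.0000−0.0000)/(197.7500−134.7500)=0.3968; B=V−Δ·S=-49.5113
Each (Δ,B) replicates both successor values, so the strategy is self-financing and V0 is arbitrage-free.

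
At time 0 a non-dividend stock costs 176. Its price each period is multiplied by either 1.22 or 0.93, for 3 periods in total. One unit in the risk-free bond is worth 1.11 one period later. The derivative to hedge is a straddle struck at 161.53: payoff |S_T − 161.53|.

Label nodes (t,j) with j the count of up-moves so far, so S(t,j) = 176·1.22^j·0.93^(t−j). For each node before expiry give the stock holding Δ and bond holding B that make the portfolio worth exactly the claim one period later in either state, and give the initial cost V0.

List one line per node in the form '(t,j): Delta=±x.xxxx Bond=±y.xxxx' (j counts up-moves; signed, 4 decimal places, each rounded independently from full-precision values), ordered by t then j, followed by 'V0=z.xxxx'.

(0,0): Delta=0.9087 Bond=-100.4391
(1,0): Delta=0.7126 Bond=-79.3919
(1,1): Delta=1.0000 Bond=-131.1014
(2,0): Delta=0.0956 Bond=5.7982
(2,1): Delta=1.0000 Bond=-145.5225
(2,2): Delta=1.0000 Bond=-145.5225
V0=59.4839

The replicating-portfolio and risk-neutral prices coincide; use p* = (1.11−0.93)/(1.22−0.93) = 0.6207 for the latter.
Payoff layer (t=3): V(3,0)=19.9632, V(3,1)=24.1813, V(3,2)=82.0913, V(3,3)=158.0592
(2,0): S=152.2224. Δ = (V_up−V_dn)/(S_up−S_dn) = (24.1813−19.9632)/(185.7113−141.5668) = 0.0956. V = [p*·24.1813 + (1−p*)·19.9632]/1.11 = 20.3435. B = V − Δ·S = 5.7982.
(2,1): S=199.6896. Δ = (V_up−V_dn)/(S_up−S_dn) = (82.0913−24.1813)/(243.6213−185.7113) = 1.0000. V = [p*·82.0913 + (1−p*)·24.1813]/1.11 = 54.1671. B = V − Δ·S = -145.5225.
(2,2): S=261.9584. Δ = (V_up−V_dn)/(S_up−S_dn) = (158.0592−82.0913)/(319.5892−243.6213) = 1.0000. V = [p*·158.0592 + (1−p*)·82.0913]/1.11 = 116.4359. B = V − Δ·S = -145.5225.
(1,0): S=163.6800. Δ = (V_up−V_dn)/(S_up−S_dn) = (54.1671−20.3435)/(199.6896−152.2224) = 0.7126. V = [p*·54.1671 + (1−p*)·20.3435]/1.11 = 37.2410. B = V − Δ·S = -79.3919.
(1,1): S=214.7200. Δ = (V_up−V_dn)/(S_up−S_dn) = (116.4359−54.1671)/(261.9584−199.6896) = 1.0000. V = [p*·116.4359 + (1−p*)·54.1671]/1.11 = 83.6186. B = V − Δ·S = -131.1014.
(0,0): S=176.0000. Δ = (V_up−V_dn)/(S_up−S_dn) = (83.6186−37.2410)/(214.7200−163.6800) = 0.9087. V = [p*·83.6186 + (1−p*)·37.2410]/1.11 = 59.4839. B = V − Δ·S = -100.4391.
Self-financing check: at every node Δ·S+B equals the discounted successor values.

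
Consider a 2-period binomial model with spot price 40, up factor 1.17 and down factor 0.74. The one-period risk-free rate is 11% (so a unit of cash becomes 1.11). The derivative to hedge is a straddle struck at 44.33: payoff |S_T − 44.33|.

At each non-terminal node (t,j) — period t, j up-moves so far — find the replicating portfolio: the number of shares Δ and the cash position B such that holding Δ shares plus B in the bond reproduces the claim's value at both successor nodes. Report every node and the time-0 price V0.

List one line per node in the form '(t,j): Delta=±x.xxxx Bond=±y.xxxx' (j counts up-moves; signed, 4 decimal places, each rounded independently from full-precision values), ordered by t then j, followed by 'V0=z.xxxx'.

(0,0): Delta=-0.0602 Bond=10.9182
(1,0): Delta=-1.0000 Bond=39.9369
(1,1): Delta=0.0362 Bond=7.6083
V0=8.5097

Risk-neutral probability p* = (R−d)/(u−d) = (1.11−0.74)/(1.17−0.74) = 0.8605.
Terminal values V(2,·): V(2,0)=22.4260, V(2,1)=9.6980, V(2,2)=10.4260
(1,0): S=29.6000. Δ = (V_up−V_dn)/(S_up−S_dn) = (9.6980−22.4260)/(34.6320−21.9040) = -1.0000. V = [p*·9.6980 + (1−p*)·22.4260]/1.11 = 10.3369. B = V − Δ·S = 39.9369.
(1,1): S=46.8000. Δ = (V_up−V_dn)/(S_up−S_dn) = (10.4260−9.6980)/(54.7560−34.6320) = 0.0362. V = [p*·10.4260 + (1−p*)·9.6980]/1.11 = 9.3013. B = V − Δ·S = 7.6083.
(0,0): S=40.0000. Δ = (V_up−V_dn)/(S_up−S_dn) = (9.3013−10.3369)/(46.8000−29.6000) = -0.0602. V = [p*·9.3013 + (1−p*)·10.3369]/1.11 = 8.5097. B = V − Δ·S = 10.9182.
Each (Δ,B) replicates both successor values, so the strategy is self-financing and V0 is arbitrage-free.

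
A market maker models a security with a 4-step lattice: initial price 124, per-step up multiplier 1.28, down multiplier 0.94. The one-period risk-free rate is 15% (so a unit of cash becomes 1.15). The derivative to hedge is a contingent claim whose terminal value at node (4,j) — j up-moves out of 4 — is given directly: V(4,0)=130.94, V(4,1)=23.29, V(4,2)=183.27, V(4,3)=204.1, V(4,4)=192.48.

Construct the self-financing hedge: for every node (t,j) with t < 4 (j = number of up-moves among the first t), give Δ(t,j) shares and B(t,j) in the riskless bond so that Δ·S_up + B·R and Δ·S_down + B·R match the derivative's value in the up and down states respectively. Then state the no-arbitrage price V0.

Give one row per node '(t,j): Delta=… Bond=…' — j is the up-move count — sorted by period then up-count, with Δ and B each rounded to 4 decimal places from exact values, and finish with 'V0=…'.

Since d<R<u, set p* = (R−d)/(u−d) = 0.6176; price each node as the discounted p*-expectation of its children.
Payoff layer (t=4): V(4,0)=130.9400, V(4,1)=23.2900, V(4,2)=183.2700, V(4,3)=204.1000, V(4,4)=192.4800
  t=3,j=0: stock 102.9924 → up 131.8303 (V=23.2900), down 96.8129 (V=130.9400). Price 56.0437; hedge Δ=-3.0742, bond B=372.6614.
  t=3,j=1: stock 140.2450 → up 179.5136 (V=183.2700), down 131.8303 (V=23.2900). Price 106.1749; hedge Δ=3.3551, bond B=-364.3545.
  t=3,j=2: stock 190.9719 → up 244.4440 (V=204.1000), down 179.5136 (V=183.2700). Price 170.5527; hedge Δ=0.3208, bond B=109.2880.
  t=3,j=3: stock 260.0468 → up 332.8600 (V=192.4800), down 244.4440 (V=204.1000). Price 171.2373; hedge Δ=-0.1314, bond B=205.4138.
  t=2,j=0: stock 109.5664 → up 140.2450 (V=106.1749), down 102.9924 (V=56.0437). Price 75.6584; hedge Δ=1.3457, bond B=-71.7863.
  t=2,j=1: stock 149.1968 → up 190.9719 (V=170.5527), down 140.2450 (V=106.1749). Price 126.9023; hedge Δ=1.2691, bond B=-62.4440.
  t=2,j=2: stock 203.1616 → up 260.0468 (V=171.2373), down 190.9719 (V=170.5527). Price 148.6744; hedge Δ=0.0099, bond B=146.6607.
  t=1,j=0: stock 116.5600 → up 149.1968 (V=126.9023), down 109.5664 (V=75.6584). Price 93.3122; hedge Δ=1.2930, bond B=-57.4053.
  t=1,j=1: stock 158.7200 → up 203.1616 (V=148.6744), down 149.1968 (V=126.9023). Price 122.0433; hedge Δ=0.4034, bond B=58.0077.
  t=0,j=0: stock 124.0000 → up 158.7200 (V=122.0433), down 116.5600 (V=93.3122). Price 96.5721; hedge Δ=0.6815, bond B=12.0689.
The time-0 hedge costs 96.5721, which is the no-arbitrage price.

(0,0): Delta=0.6815 Bond=12.0689
(1,0): Delta=1.2930 Bond=-57.4053
(1,1): Delta=0.4034 Bond=58.0077
(2,0): Delta=1.3457 Bond=-71.7863
(2,1): Delta=1.2691 Bond=-62.4440
(2,2): Delta=0.0099 Bond=146.6607
(3,0): Delta=-3.0742 Bond=372.6614
(3,1): Delta=3.3551 Bond=-364.3545
(3,2): Delta=0.3208 Bond=109.2880
(3,3): Delta=-0.1314 Bond=205.4138
V0=96.5721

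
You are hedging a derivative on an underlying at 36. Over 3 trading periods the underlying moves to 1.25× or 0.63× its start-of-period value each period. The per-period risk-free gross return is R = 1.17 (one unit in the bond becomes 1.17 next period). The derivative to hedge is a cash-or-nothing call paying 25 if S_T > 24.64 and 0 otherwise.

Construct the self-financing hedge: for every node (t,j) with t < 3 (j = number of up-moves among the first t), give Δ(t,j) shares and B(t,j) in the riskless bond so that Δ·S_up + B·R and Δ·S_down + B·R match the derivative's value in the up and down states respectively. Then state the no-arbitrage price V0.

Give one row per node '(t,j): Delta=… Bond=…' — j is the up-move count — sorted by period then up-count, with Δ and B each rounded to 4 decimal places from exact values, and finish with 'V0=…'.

No-arbitrage ⇒ martingale measure with p* = (R−d)/(u−d) = 0.8710.
At expiry t=3: V(3,0)=0.0000, V(3,1)=0.0000, V(3,2)=25.0000, V(3,3)=25.0000
  t=2,j=0: stock 14.2884 → up 17.8605 (V=0.0000), down 9.0017 (V=0.0000). Price 0.0000; hedge Δ=0.0000, bond B=0.0000.
  t=2,j=1: stock 28.3500 → up 35.4375 (V=25.0000), down 17.8605 (V=0.0000). Price 18.6104; hedge Δ=1.4223, bond B=-21.7122.
  t=2,j=2: stock 56.2500 → up 70.3125 (V=25.0000), down 35.4375 (V=25.0000). Price 21.3675; hedge Δ=0.0000, bond B=21.3675.
  t=1,j=0: stock 22.6800 → up 28.3500 (V=18.6104), down 14.2884 (V=0.0000). Price 13.8539; hedge Δ=1.3235, bond B=-16.1629.
  t=1,j=1: stock 45.0000 → up 56.2500 (V=21.3675), down 28.3500 (V=18.6104). Price 17.9588; hedge Δ=0.0988, bond B=13.5118.
  t=0,j=0: stock 36.0000 → up 45.0000 (V=17.9588), down 22.6800 (V=13.8539). Price 14.8967; hedge Δ=0.1839, bond B=8.2759.
Root portfolio cost Δ·36+B reproduces V0=14.8967.

(0,0): Delta=0.1839 Bond=8.2759
(1,0): Delta=1.3235 Bond=-16.1629
(1,1): Delta=0.0988 Bond=13.5118
(2,0): Delta=0.0000 Bond=0.0000
(2,1): Delta=1.4223 Bond=-21.7122
(2,2): Delta=0.0000 Bond=21.3675
V0=14.8967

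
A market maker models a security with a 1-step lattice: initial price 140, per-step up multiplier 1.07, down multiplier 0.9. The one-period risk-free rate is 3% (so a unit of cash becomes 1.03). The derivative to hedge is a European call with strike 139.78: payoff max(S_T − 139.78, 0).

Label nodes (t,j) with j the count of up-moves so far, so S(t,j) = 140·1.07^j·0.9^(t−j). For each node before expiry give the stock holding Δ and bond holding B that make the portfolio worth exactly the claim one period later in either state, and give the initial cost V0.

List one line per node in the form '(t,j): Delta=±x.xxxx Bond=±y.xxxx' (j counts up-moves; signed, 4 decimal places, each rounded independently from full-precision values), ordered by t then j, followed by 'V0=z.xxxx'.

The replicating-portfolio and risk-neutral prices coincide; use p* = (1.03−0.9)/(1.07−0.9) = 0.7647 for the latter.
At expiry t=1: V(1,0)=0.0000, V(1,1)=10.0200
Node (0,0) S=140.0000: V=(p*·10.0200+(1−p*)·0.0000)/1.03=7.4392; Δ=(10.0200−0.0000)/(149.8000−126.0000)=0.4210; B=V−Δ·S=-51.5020
The time-0 hedge costs 7.4392, which is the no-arbitrage price.

(0,0): Delta=0.4210 Bond=-51.5020
V0=7.4392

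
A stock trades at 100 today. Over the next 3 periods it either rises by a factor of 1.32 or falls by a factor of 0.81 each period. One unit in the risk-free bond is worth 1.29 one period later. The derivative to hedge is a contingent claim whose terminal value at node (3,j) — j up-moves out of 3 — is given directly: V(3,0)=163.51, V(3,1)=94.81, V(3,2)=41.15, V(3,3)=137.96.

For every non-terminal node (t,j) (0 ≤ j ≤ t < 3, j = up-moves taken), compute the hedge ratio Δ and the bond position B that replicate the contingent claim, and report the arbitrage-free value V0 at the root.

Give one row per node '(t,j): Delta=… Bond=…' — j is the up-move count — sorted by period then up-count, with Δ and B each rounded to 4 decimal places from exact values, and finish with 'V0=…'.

The replicating-portfolio and risk-neutral prices coincide; use p* = (1.29−0.81)/(1.32−0.81) = 0.9412 for the latter.
At expiry t=3: V(3,0)=163.5100, V(3,1)=94.8100, V(3,2)=41.1500, V(3,3)=137.9600
Node (2,0) S=65.6100: V=(p*·94.8100+(1−p*)·163.5100)/1.29=76.6288; Δ=(94.8100−163.5100)/(86.6052−53.1441)=-2.0531; B=V−Δ·S=211.3347
Node (2,1) S=106.9200: V=(p*·41.1500+(1−p*)·94.8100)/1.29=34.3461; Δ=(41.1500−94.8100)/(141.1344−86.6052)=-0.9841; B=V−Δ·S=139.5618
Node (2,2) S=174.2400: V=(p*·137.9600+(1−p*)·41.1500)/1.29=102.5312; Δ=(137.9600−41.1500)/(229.9968−141.1344)=1.0894; B=V−Δ·S=-87.2923
Node (1,0) S=81.0000: V=(p*·34.3461+(1−p*)·76.6288)/1.29=28.5530; Δ=(34.3461−76.6288)/(106.9200−65.6100)=-1.0235; B=V−Δ·S=111.4603
Node (1,1) S=132.0000: V=(p*·102.5312+(1−p*)·34.3461)/1.29=76.3724; Δ=(102.5312−34.3461)/(174.2400−106.9200)=1.0129; B=V−Δ·S=-57.3240
Node (0,0) S=100.0000: V=(p*·76.3724+(1−p*)·28.5530)/1.29=57.0228; Δ=(76.3724−28.5530)/(132.0000−81.0000)=0.9376; B=V−Δ·S=-36.7407
Self-financing check: at every node Δ·S+B equals the discounted successor values.

(0,0): Delta=0.9376 Bond=-36.7407
(1,0): Delta=-1.0235 Bond=111.4603
(1,1): Delta=1.0129 Bond=-57.3240
(2,0): Delta=-2.0531 Bond=211.3347
(2,1): Delta=-0.9841 Bond=139.5618
(2,2): Delta=1.0894 Bond=-87.2923
V0=57.0228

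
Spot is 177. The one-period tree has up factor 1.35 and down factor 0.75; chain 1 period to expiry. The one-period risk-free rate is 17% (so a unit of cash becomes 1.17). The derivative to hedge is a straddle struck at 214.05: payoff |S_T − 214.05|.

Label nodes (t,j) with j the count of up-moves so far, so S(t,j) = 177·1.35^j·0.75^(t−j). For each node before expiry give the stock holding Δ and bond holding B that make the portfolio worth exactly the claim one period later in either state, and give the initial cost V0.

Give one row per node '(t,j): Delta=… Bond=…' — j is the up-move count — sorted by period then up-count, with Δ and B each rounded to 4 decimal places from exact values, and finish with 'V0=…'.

(0,0): Delta=-0.5311 Bond=129.7436
V0=35.7436

No-arbitrage ⇒ martingale measure with p* = (R−d)/(u−d) = 0.7000.
Terminal payoffs: V(1,0)=81.3000, V(1,1)=24.9000
  t=0,j=0: stock 177.0000 → up 238.9500 (V=24.9000), down 132.7500 (V=81.3000). Price 35.7436; hedge Δ=-0.5311, bond B=129.7436.
Each (Δ,B) replicates both successor values, so the strategy is self-financing and V0 is arbitrage-free.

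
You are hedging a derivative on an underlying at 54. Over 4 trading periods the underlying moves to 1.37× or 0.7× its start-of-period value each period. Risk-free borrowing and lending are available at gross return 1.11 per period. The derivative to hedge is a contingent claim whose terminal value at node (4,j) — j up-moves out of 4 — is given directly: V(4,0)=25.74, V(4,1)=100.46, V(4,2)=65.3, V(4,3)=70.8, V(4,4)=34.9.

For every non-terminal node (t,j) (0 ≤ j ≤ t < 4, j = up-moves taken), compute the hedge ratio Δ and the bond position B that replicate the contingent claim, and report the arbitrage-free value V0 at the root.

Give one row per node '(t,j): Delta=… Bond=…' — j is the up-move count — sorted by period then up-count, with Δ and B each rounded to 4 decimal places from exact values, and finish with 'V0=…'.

(0,0): Delta=-0.2260 Bond=56.4217
(1,0): Delta=-0.1085 Bond=58.1884
(1,1): Delta=-0.2641 Bond=65.4435
(2,0): Delta=0.3801 Bond=51.6592
(2,1): Delta=-0.2669 Bond=72.7887
(2,2): Delta=-0.2631 Bond=72.5494
(3,0): Delta=6.0211 Bond=-47.1402
(3,1): Delta=-1.4477 Bond=123.5985
(3,2): Delta=0.1157 Bond=53.6520
(3,3): Delta=-0.3859 Bond=97.5743
V0=44.2178

No-arbitrage ⇒ martingale measure with p* = (R−d)/(u−d) = 0.6119.
Terminal values V(4,·): V(4,0)=25.7400, V(4,1)=100.4600, V(4,2)=65.3000, V(4,3)=70.8000, V(4,4)=34.9000
Node (3,0) S=18.5220: V=(p*·100.4600+(1−p*)·25.7400)/1.11=64.3821; Δ=(100.4600−25.7400)/(25.3751−12.9654)=6.0211; B=V−Δ·S=-47.1402
Node (3,1) S=36.2502: V=(p*·65.3000+(1−p*)·100.4600)/1.11=71.1209; Δ=(65.3000−100.4600)/(49.6628−25.3751)=-1.4477; B=V−Δ·S=123.5985
Node (3,2) S=70.9468: V=(p*·70.8000+(1−p*)·65.3000)/1.11=61.8610; Δ=(70.8000−65.3000)/(97.1971−49.6628)=0.1157; B=V−Δ·S=53.6520
Node (3,3) S=138.8531: V=(p*·34.9000+(1−p*)·70.8000)/1.11=43.9922; Δ=(34.9000−70.8000)/(190.2287−97.1971)=-0.3859; B=V−Δ·S=97.5743
Node (2,0) S=26.4600: V=(p*·71.1209+(1−p*)·64.3821)/1.11=61.7170; Δ=(71.1209−64.3821)/(36.2502−18.5220)=0.3801; B=V−Δ·S=51.6592
Node (2,1) S=51.7860: V=(p*·61.8610+(1−p*)·71.1209)/1.11=58.9679; Δ=(61.8610−71.1209)/(70.9468−36.2502)=-0.2669; B=V−Δ·S=72.7887
Node (2,2) S=101.3526: V=(p*·43.9922+(1−p*)·61.8610)/1.11=45.8796; Δ=(43.9922−61.8610)/(138.8531−70.9468)=-0.2631; B=V−Δ·S=72.5494
Node (1,0) S=37.8000: V=(p*·58.9679+(1−p*)·61.7170)/1.11=54.0853; Δ=(58.9679−61.7170)/(51.7860−26.4600)=-0.1085; B=V−Δ·S=58.1884
Node (1,1) S=73.9800: V=(p*·45.8796+(1−p*)·58.9679)/1.11=45.9087; Δ=(45.8796−58.9679)/(101.3526−51.7860)=-0.2641; B=V−Δ·S=65.4435
Node (0,0) S=54.0000: V=(p*·45.9087+(1−p*)·54.0853)/1.11=44.2178; Δ=(45.9087−54.0853)/(73.9800−37.8000)=-0.2260; B=V−Δ·S=56.4217
The time-0 hedge costs 44.2178, which is the no-arbitrage price.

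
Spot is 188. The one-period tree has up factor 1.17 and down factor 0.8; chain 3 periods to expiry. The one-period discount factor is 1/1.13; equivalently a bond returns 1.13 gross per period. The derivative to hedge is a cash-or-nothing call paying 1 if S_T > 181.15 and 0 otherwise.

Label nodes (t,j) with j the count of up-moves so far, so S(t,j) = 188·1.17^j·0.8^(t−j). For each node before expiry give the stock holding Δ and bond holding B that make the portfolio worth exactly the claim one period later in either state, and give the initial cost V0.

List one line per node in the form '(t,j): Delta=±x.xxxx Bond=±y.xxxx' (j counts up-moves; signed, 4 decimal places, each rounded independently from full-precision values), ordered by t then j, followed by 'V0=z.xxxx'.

Risk-neutral probability p* = (R−d)/(u−d) = (1.13−0.8)/(1.17−0.8) = 0.8919.
Terminal payoffs: V(3,0)=0.0000, V(3,1)=0.0000, V(3,2)=1.0000, V(3,3)=1.0000
(2,0): S=120.3200. Δ = (V_up−V_dn)/(S_up−S_dn) = (0.0000−0.0000)/(140.7744−96.2560) = 0.0000. V = [p*·0.0000 + (1−p*)·0.0000]/1.13 = 0.0000. B = V − Δ·S = 0.0000.
(2,1): S=175.9680. Δ = (V_up−V_dn)/(S_up−S_dn) = (1.0000−0.0000)/(205.8826−140.7744) = 0.0154. V = [p*·1.0000 + (1−p*)·0.0000]/1.13 = 0.7893. B = V − Δ·S = -1.9134.
(2,2): S=257.3532. Δ = (V_up−V_dn)/(S_up−S_dn) = (1.0000−1.0000)/(301.1032−205.8826) = 0.0000. V = [p*·1.0000 + (1−p*)·1.0000]/1.13 = 0.8850. B = V − Δ·S = 0.8850.
(1,0): S=150.4000. Δ = (V_up−V_dn)/(S_up−S_dn) = (0.7893−0.0000)/(175.9680−120.3200) = 0.0142. V = [p*·0.7893 + (1−p*)·0.0000]/1.13 = 0.6230. B = V − Δ·S = -1.5102.
(1,1): S=219.9600. Δ = (V_up−V_dn)/(S_up−S_dn) = (0.8850−0.7893)/(257.3532−175.9680) = 0.0012. V = [p*·0.8850 + (1−p*)·0.7893]/1.13 = 0.7740. B = V − Δ·S = 0.5154.
(0,0): S=188.0000. Δ = (V_up−V_dn)/(S_up−S_dn) = (0.7740−0.6230)/(219.9600−150.4000) = 0.0022. V = [p*·0.7740 + (1−p*)·0.6230]/1.13 = 0.6705. B = V − Δ·S = 0.2623.
Root portfolio cost Δ·188+B reproduces V0=0.6705.

(0,0): Delta=0.0022 Bond=0.2623
(1,0): Delta=0.0142 Bond=-1.5102
(1,1): Delta=0.0012 Bond=0.5154
(2,0): Delta=0.0000 Bond=0.0000
(2,1): Delta=0.0154 Bond=-1.9134
(2,2): Delta=0.0000 Bond=0.8850
V0=0.6705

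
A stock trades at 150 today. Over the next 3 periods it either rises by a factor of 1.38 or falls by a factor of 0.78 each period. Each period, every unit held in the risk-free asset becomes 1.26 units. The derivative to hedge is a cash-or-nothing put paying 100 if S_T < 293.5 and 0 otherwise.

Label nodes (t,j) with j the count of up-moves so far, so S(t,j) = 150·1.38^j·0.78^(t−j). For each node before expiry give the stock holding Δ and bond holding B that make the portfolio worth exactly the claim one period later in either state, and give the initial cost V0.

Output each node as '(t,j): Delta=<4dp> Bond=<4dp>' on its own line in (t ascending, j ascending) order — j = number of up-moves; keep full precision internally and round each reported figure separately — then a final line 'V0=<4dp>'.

(0,0): Delta=-0.4479 Bond=91.5828
(1,0): Delta=0.0000 Bond=62.9882
(1,1): Delta=-0.5112 Bond=128.4958
(2,0): Delta=0.0000 Bond=79.3651
(2,1): Delta=0.0000 Bond=79.3651
(2,2): Delta=-0.5834 Bond=182.5397
V0=24.3954

Since d<R<u, set p* = (R−d)/(u−d) = 0.8000; price each node as the discounted p*-expectation of its children.
At expiry t=3: V(3,0)=100.0000, V(3,1)=100.0000, V(3,2)=100.0000, V(3,3)=0.0000
  t=2,j=0: stock 91.2600 → up 125.9388 (V=100.0000), down 71.1828 (V=100.0000). Price 79.3651; hedge Δ=0.0000, bond B=79.3651.
  t=2,j=1: stock 161.4600 → up 222.8148 (V=100.0000), down 125.9388 (V=100.0000). Price 79.3651; hedge Δ=0.0000, bond B=79.3651.
  t=2,j=2: stock 285.6600 → up 394.2108 (V=0.0000), down 222.8148 (V=100.0000). Price 15.8730; hedge Δ=-0.5834, bond B=182.5397.
  t=1,j=0: stock 117.0000 → up 161.4600 (V=79.3651), down 91.2600 (V=79.3651). Price 62.9882; hedge Δ=0.0000, bond B=62.9882.
  t=1,j=1: stock 207.0000 → up 285.6600 (V=15.8730), down 161.4600 (V=79.3651). Price 22.6757; hedge Δ=-0.5112, bond B=128.4958.
  t=0,j=0: stock 150.0000 → up 207.0000 (V=22.6757), down 117.0000 (V=62.9882). Price 24.3954; hedge Δ=-0.4479, bond B=91.5828.
Each (Δ,B) replicates both successor values, so the strategy is self-financing and V0 is arbitrage-free.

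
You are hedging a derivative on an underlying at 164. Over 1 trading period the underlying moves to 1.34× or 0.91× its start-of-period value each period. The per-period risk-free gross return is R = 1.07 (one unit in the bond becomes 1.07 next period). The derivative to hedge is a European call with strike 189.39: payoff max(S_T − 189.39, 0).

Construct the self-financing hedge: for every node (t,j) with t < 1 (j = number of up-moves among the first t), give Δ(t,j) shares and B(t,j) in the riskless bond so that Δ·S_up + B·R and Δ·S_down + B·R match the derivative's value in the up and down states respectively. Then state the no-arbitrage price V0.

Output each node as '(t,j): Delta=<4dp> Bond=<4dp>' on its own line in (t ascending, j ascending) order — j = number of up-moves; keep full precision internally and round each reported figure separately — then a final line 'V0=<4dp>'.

The replicating-portfolio and risk-neutral prices coincide; use p* = (1.07−0.91)/(1.34−0.91) = 0.3721 for the latter.
Terminal payoffs: V(1,0)=0.0000, V(1,1)=30.3700
(0,0): S=164.0000. Δ = (V_up−V_dn)/(S_up−S_dn) = (30.3700−0.0000)/(219.7600−149.2400) = 0.4307. V = [p*·30.3700 + (1−p*)·0.0000]/1.07 = 10.5612. B = V − Δ·S = -60.0667.
Each (Δ,B) replicates both successor values, so the strategy is self-financing and V0 is arbitrage-free.

(0,0): Delta=0.4307 Bond=-60.0667
V0=10.5612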